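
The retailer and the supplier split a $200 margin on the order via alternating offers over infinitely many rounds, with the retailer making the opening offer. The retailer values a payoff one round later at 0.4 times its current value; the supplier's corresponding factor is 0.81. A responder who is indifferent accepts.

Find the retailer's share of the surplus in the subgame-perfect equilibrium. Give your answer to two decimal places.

Let x be the retailer's share when the retailer proposes and y be the supplier's share when the supplier proposes.
The supplier accepts iff offered ≥ 0.81·y, so x = 200 − 0.81y. Symmetrically y = 200 − 0.4x.
Substituting: x = 200 − 0.81(200 − 0.4x), giving x(1 − 0.4·0.81) = 200(1 − 0.81).
So x = 200 × 0.19 / 0.676 ≈ 56.2130, and the supplier receives 200 − x ≈ 143.7870.

56.21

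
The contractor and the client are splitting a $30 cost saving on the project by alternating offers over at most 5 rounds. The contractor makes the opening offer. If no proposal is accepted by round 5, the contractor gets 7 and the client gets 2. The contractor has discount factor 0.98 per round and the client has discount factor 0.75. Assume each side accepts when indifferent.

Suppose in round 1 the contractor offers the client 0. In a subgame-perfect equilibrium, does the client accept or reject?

Work out the client's continuation value if the offer is rejected.
Round 5 (the contractor proposes): the client gets 2 if talks fail, so the contractor offers 2 and keeps 28.
Round 4 (the client proposes): the contractor can get 28 next round, worth 0.98 × 28 = 27.44 now, so the client offers 27.44, keeping 2.56.
Round 3 (the contractor proposes): the client can get 2.56 next round, worth 0.75 × 2.56 = 1.92 now. The contractor offers 1.92 and keeps 30 − 1.92 = 28.08.
Round 2 (the client proposes): the contractor can get 28.08 next round, worth 0.98 × 28.08 = 27.5184 now. The client offers 27.5184 and keeps 30 − 27.5184 = 2.4816.
So by rejecting in round 1, the client gets 2.4816 next round, worth 0.75 × 2.4816 = 1.8612 now.
Offer 0 < 1.8612, so the client rejects.

Reject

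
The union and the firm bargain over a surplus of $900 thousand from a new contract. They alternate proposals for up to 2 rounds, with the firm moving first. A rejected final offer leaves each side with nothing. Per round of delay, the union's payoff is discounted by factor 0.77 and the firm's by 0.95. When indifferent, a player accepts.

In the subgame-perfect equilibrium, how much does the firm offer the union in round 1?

693

Work backward from the last round.
Round 2 (the union proposes): rejection yields 0 for the firm; the union offers 0 and keeps 900.
Round 1 (the firm proposes): the union can get 900 next round, worth 0.77 × 900 = 693 now; the firm offers that and keeps 207.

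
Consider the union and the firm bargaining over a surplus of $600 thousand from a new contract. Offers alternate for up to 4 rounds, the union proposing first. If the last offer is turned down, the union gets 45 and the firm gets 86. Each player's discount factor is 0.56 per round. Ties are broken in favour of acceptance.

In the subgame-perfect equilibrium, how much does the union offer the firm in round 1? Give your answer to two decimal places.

Round 4 (the firm proposes): the union gets 45 if talks fail, so the firm offers 45 and keeps 555.
Round 3 (the union proposes): the firm can get 555 next round, worth 0.56 × 555 = 310.8 now. The union offers 310.8 and keeps 600 − 310.8 = 289.2.
Round 2 (the firm proposes): the union can get 289.2 next round, worth 0.56 × 289.2 = 161.952 now. The firm offers 161.952 and keeps 600 − 161.952 = 438.048.
Round 1 (the union proposes): the firm can get 438.048 next round, worth 0.56 × 438.048 = 245.30688 now, so the union offers 245.30688, keeping 354.69312.

245.31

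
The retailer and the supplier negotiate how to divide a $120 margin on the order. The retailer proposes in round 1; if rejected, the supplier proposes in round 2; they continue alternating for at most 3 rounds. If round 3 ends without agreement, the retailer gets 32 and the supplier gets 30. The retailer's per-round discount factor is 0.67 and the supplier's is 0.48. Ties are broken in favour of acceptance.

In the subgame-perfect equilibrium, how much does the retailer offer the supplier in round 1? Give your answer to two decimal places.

Round 3 (the retailer proposes): the supplier gets 30 if talks fail, so the retailer offers 30 and keeps 90.
Round 2 (the supplier proposes): the retailer can get 90 next round, worth 0.67 × 90 = 60.3 now; the supplier offers that and keeps 59.7.
Round 1 (the retailer proposes): the supplier can get 59.7 next round, worth 0.48 × 59.7 = 28.656 now. The retailer offers 28.656 and keeps 120 − 28.656 = 91.344.

28.66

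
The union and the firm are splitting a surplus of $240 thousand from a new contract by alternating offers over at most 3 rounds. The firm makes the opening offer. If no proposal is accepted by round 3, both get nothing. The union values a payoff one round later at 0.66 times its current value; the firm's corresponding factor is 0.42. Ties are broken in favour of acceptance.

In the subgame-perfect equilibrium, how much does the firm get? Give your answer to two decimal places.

148.13

Round 3 (the firm proposes): rejection yields 0 for the union; the firm offers 0 and keeps 240.
Round 2 (the union proposes): the firm can get 240 next round, worth 0.42 × 240 = 100.8 now, so the union offers 100.8, keeping 139.2.
Round 1 (the firm proposes): the union can get 139.2 next round, worth 0.66 × 139.2 = 91.872 now; the firm offers that and keeps 148.128.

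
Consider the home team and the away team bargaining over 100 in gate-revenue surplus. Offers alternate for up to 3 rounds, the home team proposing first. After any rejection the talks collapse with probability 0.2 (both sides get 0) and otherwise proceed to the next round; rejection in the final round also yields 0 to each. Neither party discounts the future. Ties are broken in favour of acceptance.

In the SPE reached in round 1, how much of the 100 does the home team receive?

84

Round 3 (the home team proposes): the away team will accept anything ≥ 0, so the home team offers 0 and keeps 100.
Round 2 (the away team proposes): rejecting gives the home team an expected 0.8 × 100 = 80. The away team offers 80 and keeps 100 − 80 = 20.
Round 1 (the home team proposes): rejecting gives the away team an expected 0.8 × 20 = 16. The home team offers 16 and keeps 100 − 16 = 84.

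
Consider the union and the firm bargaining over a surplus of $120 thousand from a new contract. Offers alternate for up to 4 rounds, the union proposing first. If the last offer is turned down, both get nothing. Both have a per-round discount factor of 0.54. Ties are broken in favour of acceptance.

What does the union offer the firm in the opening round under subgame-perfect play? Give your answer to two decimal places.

48.70

Solve by backward induction from round 4.
Round 4 (the firm proposes): rejection yields 0 for the union; the firm offers 0 and keeps 120.
Round 3 (the union proposes): the firm can get 120 next round, worth 0.54 × 120 = 64.8 now, so the union offers 64.8, keeping 55.2.
Round 2 (the firm proposes): the union can get 55.2 next round, worth 0.54 × 55.2 = 29.808 now. The firm offers 29.808 and keeps 120 − 29.808 = 90.192.
Round 1 (the union proposes): the firm can get 90.192 next round, worth 0.54 × 90.192 = 48.70368 now. The union offers 48.70368 and keeps 120 − 48.70368 = 71.29632.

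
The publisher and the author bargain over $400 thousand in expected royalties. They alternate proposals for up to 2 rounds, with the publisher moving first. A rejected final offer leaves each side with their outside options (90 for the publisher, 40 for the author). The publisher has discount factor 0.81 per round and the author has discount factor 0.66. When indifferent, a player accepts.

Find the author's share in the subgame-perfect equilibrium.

204.6

Work backward from the last round.
Round 2 (the author proposes): the publisher gets 90 if talks fail, so the author offers 90 and keeps 310.
Round 1 (the publisher proposes): the author can get 310 next round, worth 0.66 × 310 = 204.6 now, so the publisher offers 204.6, keeping 195.4.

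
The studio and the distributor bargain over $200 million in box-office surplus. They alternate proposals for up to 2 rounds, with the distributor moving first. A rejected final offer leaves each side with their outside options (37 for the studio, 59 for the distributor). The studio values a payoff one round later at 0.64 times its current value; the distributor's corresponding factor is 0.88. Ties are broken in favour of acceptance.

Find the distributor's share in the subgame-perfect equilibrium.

109.76

Solve by backward induction from round 2.
Round 2 (the studio proposes): the distributor gets 59 if talks fail, so the studio offers 59 and keeps 141.
Round 1 (the distributor proposes): the studio can get 141 next round, worth 0.64 × 141 = 90.24 now; the distributor offers that and keeps 109.76.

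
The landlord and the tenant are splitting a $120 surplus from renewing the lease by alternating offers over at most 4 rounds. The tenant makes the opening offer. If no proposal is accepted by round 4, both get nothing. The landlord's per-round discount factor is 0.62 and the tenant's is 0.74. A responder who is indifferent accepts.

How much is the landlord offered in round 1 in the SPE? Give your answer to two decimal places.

Round 4 (the landlord proposes): rejection yields 0 for the tenant; the landlord offers 0 and keeps 120.
Round 3 (the tenant proposes): the landlord can get 120 next round, worth 0.62 × 120 = 74.4 now. The tenant offers 74.4 and keeps 120 − 74.4 = 45.6.
Round 2 (the landlord proposes): the tenant can get 45.6 next round, worth 0.74 × 45.6 = 33.744 now. The landlord offers 33.744 and keeps 120 − 33.744 = 86.256.
Round 1 (the tenant proposes): the landlord can get 86.256 next round, worth 0.62 × 86.256 = 53.47872 now, so the tenant offers 53.47872, keeping 66.52128.

53.48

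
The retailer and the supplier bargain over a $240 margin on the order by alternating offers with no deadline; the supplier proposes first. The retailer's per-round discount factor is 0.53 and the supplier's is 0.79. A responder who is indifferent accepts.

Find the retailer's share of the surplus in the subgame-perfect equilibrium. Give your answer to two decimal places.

In a stationary SPE each proposer offers the other exactly their discounted continuation value.
If the supplier keeps x when proposing and the retailer keeps y when proposing, then x = 240 − 0.53y and y = 240 − 0.79x.
Solving: x = 240(1 − 0.53) / (1 − 0.79·0.53) = 112.8 / 0.5813 ≈ 194.0478.
The retailer gets 240 − 194.0478 ≈ 45.9522.

45.95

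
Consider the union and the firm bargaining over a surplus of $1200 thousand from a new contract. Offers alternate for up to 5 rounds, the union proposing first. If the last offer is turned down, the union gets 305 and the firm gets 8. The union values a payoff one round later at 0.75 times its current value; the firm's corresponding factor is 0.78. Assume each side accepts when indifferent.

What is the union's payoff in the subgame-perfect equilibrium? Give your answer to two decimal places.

Work backward from the last round.
Round 5 (the union proposes): the firm gets 8 if talks fail, so the union offers 8 and keeps 1192.
Round 4 (the firm proposes): the union can get 1192 next round, worth 0.75 × 1192 = 894 now; the firm offers that and keeps 306.
Round 3 (the union proposes): the firm can get 306 next round, worth 0.78 × 306 = 238.68 now, so the union offers 238.68, keeping 961.32.
Round 2 (the firm proposes): the union can get 961.32 next round, worth 0.75 × 961.32 = 720.99 now. The firm offers 720.99 and keeps 1200 − 720.99 = 479.01.
Round 1 (the union proposes): the firm can get 479.01 next round, worth 0.78 × 479.01 = 373.6278 now; the union offers that and keeps 826.3722.

826.37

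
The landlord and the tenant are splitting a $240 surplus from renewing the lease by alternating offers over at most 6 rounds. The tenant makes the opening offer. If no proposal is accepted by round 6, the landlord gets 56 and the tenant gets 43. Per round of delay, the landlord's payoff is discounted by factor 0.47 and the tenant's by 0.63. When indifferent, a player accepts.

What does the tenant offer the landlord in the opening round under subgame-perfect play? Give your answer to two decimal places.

Solve by backward induction from round 6.
Round 6 (the landlord proposes): the tenant gets 43 if talks fail, so the landlord offers 43 and keeps 197.
Round 5 (the tenant proposes): the landlord can get 197 next round, worth 0.47 × 197 = 92.59 now; the tenant offers that and keeps 147.41.
Round 4 (the landlord proposes): the tenant can get 147.41 next round, worth 0.63 × 147.41 = 92.8683 now; the landlord offers that and keeps 147.1317.
Round 3 (the tenant proposes): the landlord can get 147.1317 next round, worth 0.47 × 147.1317 = 69.151899 now, so the tenant offers 69.151899, keeping 170.848101.
Round 2 (the landlord proposes): the tenant can get 170.848101 next round, worth 0.63 × 170.848101 = 107.63430363 now. The landlord offers 107.63430363 and keeps 240 − 107.63430363 = 132.36569637.
Round 1 (the tenant proposes): the landlord can get 132.36569637 next round, worth 0.47 × 132.36569637 = 62.2118772939 now. The tenant offers 62.2118772939 and keeps 240 − 62.2118772939 = 177.7881227061.

62.21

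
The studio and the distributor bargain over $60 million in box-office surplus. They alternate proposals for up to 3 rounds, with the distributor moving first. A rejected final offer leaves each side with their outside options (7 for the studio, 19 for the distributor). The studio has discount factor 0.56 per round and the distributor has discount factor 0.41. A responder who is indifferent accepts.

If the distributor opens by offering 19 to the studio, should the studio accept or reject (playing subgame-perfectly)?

Reject

Work out the studio's continuation value if the offer is rejected.
Round 3 (the distributor proposes): the studio gets 7 if talks fail, so the distributor offers 7 and keeps 53.
Round 2 (the studio proposes): the distributor can get 53 next round, worth 0.41 × 53 = 21.73 now; the studio offers that and keeps 38.27.
So by rejecting in round 1, the studio gets 38.27 next round, worth 0.56 × 38.27 = 21.4312 now.
Offer 19 < 21.4312, so the studio rejects.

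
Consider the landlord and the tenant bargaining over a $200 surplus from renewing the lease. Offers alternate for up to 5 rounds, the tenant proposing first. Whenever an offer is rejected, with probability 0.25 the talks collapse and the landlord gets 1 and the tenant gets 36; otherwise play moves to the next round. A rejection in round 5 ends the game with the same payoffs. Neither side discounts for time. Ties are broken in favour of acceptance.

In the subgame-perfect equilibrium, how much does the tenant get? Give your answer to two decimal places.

151.25

Round 5 (the tenant proposes): the landlord gets 1 if talks fail, so the tenant offers 1 and keeps 199.
Round 4 (the landlord proposes): rejecting gives the tenant an expected 0.75 × 199 + 0.25 × 36 = 158.25. The landlord offers 158.25 and keeps 200 − 158.25 = 41.75.
Round 3 (the tenant proposes): rejecting gives the landlord an expected 0.75 × 41.75 + 0.25 × 1 = 31.5625, so the tenant offers 31.5625, keeping 168.4375.
Round 2 (the landlord proposes): rejecting gives the tenant an expected 0.75 × 168.4375 + 0.25 × 36 = 135.328125, so the landlord offers 135.328125, keeping 64.671875.
Round 1 (the tenant proposes): rejecting gives the landlord an expected 0.75 × 64.671875 + 0.25 × 1 = 48.75390625, so the tenant offers 48.75390625, keeping 151.24609375.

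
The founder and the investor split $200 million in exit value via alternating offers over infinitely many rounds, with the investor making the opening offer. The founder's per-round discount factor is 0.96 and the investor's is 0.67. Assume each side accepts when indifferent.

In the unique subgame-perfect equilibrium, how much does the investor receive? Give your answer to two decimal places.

When the investor proposes, the founder accepts any offer worth at least 0.96 times what the founder would get by proposing next round; and vice versa.
This gives x = 200 − 0.96y and y = 200 − 0.67x, where x and y are each side's share when it proposes.
Hence (1 − 0.96·0.67)x = 200(1 − 0.96), i.e. 0.3568·x = 8.
x ≈ 22.4215; the founder's share is 200 − x ≈ 177.5785.

22.42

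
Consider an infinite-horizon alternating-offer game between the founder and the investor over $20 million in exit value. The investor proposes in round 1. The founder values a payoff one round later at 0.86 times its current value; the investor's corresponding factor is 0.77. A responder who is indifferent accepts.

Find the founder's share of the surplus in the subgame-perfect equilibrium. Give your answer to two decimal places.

In a stationary SPE each proposer offers the other exactly their discounted continuation value.
If the investor keeps x when proposing and the founder keeps y when proposing, then x = 20 − 0.86y and y = 20 − 0.77x.
Solving: x = 20(1 − 0.86) / (1 − 0.77·0.86) = 2.8 / 0.3378 ≈ 8.2889.
The founder gets 20 − 8.2889 ≈ 11.7111.

11.71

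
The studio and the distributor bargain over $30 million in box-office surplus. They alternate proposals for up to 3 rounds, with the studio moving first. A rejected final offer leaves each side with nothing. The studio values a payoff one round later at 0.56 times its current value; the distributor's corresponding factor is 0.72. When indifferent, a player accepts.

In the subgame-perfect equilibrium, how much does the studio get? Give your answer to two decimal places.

20.50

Round 3 (the studio proposes): the distributor will accept anything ≥ 0, so the studio offers 0 and keeps 30.
Round 2 (the distributor proposes): the studio can get 30 next round, worth 0.56 × 30 = 16.8 now; the distributor offers that and keeps 13.2.
Round 1 (the studio proposes): the distributor can get 13.2 next round, worth 0.72 × 13.2 = 9.504 now. The studio offers 9.504 and keeps 30 − 9.504 = 20.496.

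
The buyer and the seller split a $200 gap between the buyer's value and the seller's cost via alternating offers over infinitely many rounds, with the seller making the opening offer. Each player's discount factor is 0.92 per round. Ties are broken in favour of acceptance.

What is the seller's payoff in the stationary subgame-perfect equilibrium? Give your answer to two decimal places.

In a stationary SPE each proposer offers the other exactly their discounted continuation value.
If the seller keeps x when proposing and the buyer keeps y when proposing, then x = 200 − 0.92y and y = 200 − 0.92x.
Solving: x = 200(1 − 0.92) / (1 − 0.92·0.92) = 16 / 0.1536 ≈ 104.1667.
The buyer gets 200 − 104.1667 ≈ 95.8333.

104.17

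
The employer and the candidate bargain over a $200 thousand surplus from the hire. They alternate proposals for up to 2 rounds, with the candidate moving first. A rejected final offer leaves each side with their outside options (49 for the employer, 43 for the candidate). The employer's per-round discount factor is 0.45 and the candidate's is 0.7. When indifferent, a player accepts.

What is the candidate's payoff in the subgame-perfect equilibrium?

129.35

Round 2 (the employer proposes): the candidate gets 43 if talks fail, so the employer offers 43 and keeps 157.
Round 1 (the candidate proposes): the employer can get 157 next round, worth 0.45 × 157 = 70.65 now, so the candidate offers 70.65, keeping 129.35.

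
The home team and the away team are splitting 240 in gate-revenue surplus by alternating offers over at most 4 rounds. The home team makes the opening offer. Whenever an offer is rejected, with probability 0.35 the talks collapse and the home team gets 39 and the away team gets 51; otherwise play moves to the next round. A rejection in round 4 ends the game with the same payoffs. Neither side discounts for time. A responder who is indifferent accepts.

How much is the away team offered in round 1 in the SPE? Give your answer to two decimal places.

126.32

Round 4 (the away team proposes): the home team gets 39 if talks fail, so the away team offers 39 and keeps 201.
Round 3 (the home team proposes): rejecting gives the away team an expected 0.65 × 201 + 0.35 × 51 = 148.5. The home team offers 148.5 and keeps 240 − 148.5 = 91.5.
Round 2 (the away team proposes): rejecting gives the home team an expected 0.65 × 91.5 + 0.35 × 39 = 73.125, so the away team offers 73.125, keeping 166.875.
Round 1 (the home team proposes): rejecting gives the away team an expected 0.65 × 166.875 + 0.35 × 51 = 126.31875, so the home team offers 126.31875, keeping 113.68125.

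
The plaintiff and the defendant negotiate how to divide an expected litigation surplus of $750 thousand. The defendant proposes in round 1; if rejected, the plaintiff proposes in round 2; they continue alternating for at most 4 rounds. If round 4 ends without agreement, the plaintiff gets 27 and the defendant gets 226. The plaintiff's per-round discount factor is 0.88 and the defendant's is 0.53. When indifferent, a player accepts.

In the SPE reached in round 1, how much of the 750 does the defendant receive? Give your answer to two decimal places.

Round 4 (the plaintiff proposes): the defendant gets 226 if talks fail, so the plaintiff offers 226 and keeps 524.
Round 3 (the defendant proposes): the plaintiff can get 524 next round, worth 0.88 × 524 = 461.12 now, so the defendant offers 461.12, keeping 288.88.
Round 2 (the plaintiff proposes): the defendant can get 288.88 next round, worth 0.53 × 288.88 = 153.1064 now, so the plaintiff offers 153.1064, keeping 596.8936.
Round 1 (the defendant proposes): the plaintiff can get 596.8936 next round, worth 0.88 × 596.8936 = 525.266368 now, so the defendant offers 525.266368, keeping 224.733632.

224.73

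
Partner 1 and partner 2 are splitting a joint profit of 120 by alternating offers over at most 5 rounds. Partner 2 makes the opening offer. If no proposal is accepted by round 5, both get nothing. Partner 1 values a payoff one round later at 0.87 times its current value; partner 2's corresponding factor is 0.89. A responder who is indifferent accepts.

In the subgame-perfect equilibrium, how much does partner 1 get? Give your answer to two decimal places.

By backward induction:
Round 5 (partner 2 proposes): rejection yields 0 for partner 1; partner 2 offers 0 and keeps 120.
Round 4 (partner 1 proposes): partner 2 can get 120 next round, worth 0.89 × 120 = 106.8 now; partner 1 offers that and keeps 13.2.
Round 3 (partner 2 proposes): partner 1 can get 13.2 next round, worth 0.87 × 13.2 = 11.484 now; partner 2 offers that and keeps 108.516.
Round 2 (partner 1 proposes): partner 2 can get 108.516 next round, worth 0.89 × 108.516 = 96.57924 now. Partner 1 offers 96.57924 and keeps 120 − 96.57924 = 23.42076.
Round 1 (partner 2 proposes): partner 1 can get 23.42076 next round, worth 0.87 × 23.42076 = 20.3760612 now, so partner 2 offers 20.3760612, keeping 99.6239388.

20.38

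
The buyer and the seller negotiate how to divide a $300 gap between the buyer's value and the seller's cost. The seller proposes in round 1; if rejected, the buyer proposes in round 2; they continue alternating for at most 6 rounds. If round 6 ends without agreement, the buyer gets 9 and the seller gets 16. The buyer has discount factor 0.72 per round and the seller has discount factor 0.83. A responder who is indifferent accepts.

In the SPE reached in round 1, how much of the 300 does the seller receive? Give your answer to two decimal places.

168.31

Round 6 (the buyer proposes): the seller gets 16 if talks fail, so the buyer offers 16 and keeps 284.
Round 5 (the seller proposes): the buyer can get 284 next round, worth 0.72 × 284 = 204.48 now. The seller offers 204.48 and keeps 300 − 204.48 = 95.52.
Round 4 (the buyer proposes): the seller can get 95.52 next round, worth 0.83 × 95.52 = 79.2816 now, so the buyer offers 79.2816, keeping 220.7184.
Round 3 (the seller proposes): the buyer can get 220.7184 next round, worth 0.72 × 220.7184 = 158.917248 now; the seller offers that and keeps 141.082752.
Round 2 (the buyer proposes): the seller can get 141.082752 next round, worth 0.83 × 141.082752 = 117.09868416 now, so the buyer offers 117.09868416, keeping 182.90131584.
Round 1 (the seller proposes): the buyer can get 182.90131584 next round, worth 0.72 × 182.90131584 = 131.6889474048 now; the seller offers that and keeps 168.3110525952.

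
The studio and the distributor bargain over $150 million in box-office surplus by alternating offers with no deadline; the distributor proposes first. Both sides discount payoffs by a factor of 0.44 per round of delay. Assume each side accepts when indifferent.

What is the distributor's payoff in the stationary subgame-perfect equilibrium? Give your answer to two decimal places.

104.17

Let x be the distributor's share when the distributor proposes and y be the studio's share when the studio proposes.
The studio accepts iff offered ≥ 0.44·y, so x = 150 − 0.44y. Symmetrically y = 150 − 0.44x.
Substituting: x = 150 − 0.44(150 − 0.44x), giving x(1 − 0.44·0.44) = 150(1 − 0.44).
So x = 150 × 0.56 / 0.8064 ≈ 104.1667, and the studio receives 150 − x ≈ 45.8333.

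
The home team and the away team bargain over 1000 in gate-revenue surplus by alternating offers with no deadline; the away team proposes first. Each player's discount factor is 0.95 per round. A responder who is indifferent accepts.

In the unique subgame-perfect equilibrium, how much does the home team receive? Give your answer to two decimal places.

487.18

In a stationary SPE each proposer offers the other exactly their discounted continuation value.
If the away team keeps x when proposing and the home team keeps y when proposing, then x = 1000 − 0.95y and y = 1000 − 0.95x.
Solving: x = 1000(1 − 0.95) / (1 − 0.95·0.95) = 50 / 0.0975 ≈ 512.8205.
The home team gets 1000 − 512.8205 ≈ 487.1795.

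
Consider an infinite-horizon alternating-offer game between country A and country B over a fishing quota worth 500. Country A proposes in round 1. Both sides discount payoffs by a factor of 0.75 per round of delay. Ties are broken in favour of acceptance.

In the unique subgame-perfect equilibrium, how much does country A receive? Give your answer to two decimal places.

Let x be country A's share when country A proposes and y be country B's share when country B proposes.
Country B accepts iff offered ≥ 0.75·y, so x = 500 − 0.75y. Symmetrically y = 500 − 0.75x.
Substituting: x = 500 − 0.75(500 − 0.75x), giving x(1 − 0.75·0.75) = 500(1 − 0.75).
So x = 500 × 0.25 / 0.4375 ≈ 285.7143, and country B receives 500 − x ≈ 214.2857.

285.71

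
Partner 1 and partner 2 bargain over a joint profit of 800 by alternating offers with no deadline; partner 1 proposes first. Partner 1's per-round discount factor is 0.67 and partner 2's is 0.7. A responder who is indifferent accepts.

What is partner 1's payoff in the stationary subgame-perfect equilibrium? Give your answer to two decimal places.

451.98

When partner 1 proposes, partner 2 accepts any offer worth at least 0.7 times what partner 2 would get by proposing next round; and vice versa.
This gives x = 800 − 0.7y and y = 800 − 0.67x, where x and y are each side's share when it proposes.
Hence (1 − 0.7·0.67)x = 800(1 − 0.7), i.e. 0.531·x = 240.
x ≈ 451.9774; partner 2's share is 800 − x ≈ 348.0226.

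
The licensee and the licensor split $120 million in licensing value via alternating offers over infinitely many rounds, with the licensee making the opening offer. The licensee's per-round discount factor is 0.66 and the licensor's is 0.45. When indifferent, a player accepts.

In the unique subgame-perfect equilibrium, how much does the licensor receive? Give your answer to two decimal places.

26.12

Let x be the licensee's share when the licensee proposes and y be the licensor's share when the licensor proposes.
The licensor accepts iff offered ≥ 0.45·y, so x = 120 − 0.45y. Symmetrically y = 120 − 0.66x.
Substituting: x = 120 − 0.45(120 − 0.66x), giving x(1 − 0.66·0.45) = 120(1 − 0.45).
So x = 120 × 0.55 / 0.703 ≈ 93.8834, and the licensor receives 120 − x ≈ 26.1166.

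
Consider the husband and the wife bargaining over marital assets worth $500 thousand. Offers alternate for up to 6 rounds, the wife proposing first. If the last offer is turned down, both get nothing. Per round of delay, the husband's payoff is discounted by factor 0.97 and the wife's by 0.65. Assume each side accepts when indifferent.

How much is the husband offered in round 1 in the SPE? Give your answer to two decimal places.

Round 6 (the husband proposes): the wife will accept anything ≥ 0, so the husband offers 0 and keeps 500.
Round 5 (the wife proposes): the husband can get 500 next round, worth 0.97 × 500 = 485 now; the wife offers that and keeps 15.
Round 4 (the husband proposes): the wife can get 15 next round, worth 0.65 × 15 = 9.75 now. The husband offers 9.75 and keeps 500 − 9.75 = 490.25.
Round 3 (the wife proposes): the husband can get 490.25 next round, worth 0.97 × 490.25 = 475.5425 now; the wife offers that and keeps 24.4575.
Round 2 (the husband proposes): the wife can get 24.4575 next round, worth 0.65 × 24.4575 = 15.897375 now; the husband offers that and keeps 484.102625.
Round 1 (the wife proposes): the husband can get 484.102625 next round, worth 0.97 × 484.102625 = 469.57954625 now, so the wife offers 469.57954625, keeping 30.42045375.

469.58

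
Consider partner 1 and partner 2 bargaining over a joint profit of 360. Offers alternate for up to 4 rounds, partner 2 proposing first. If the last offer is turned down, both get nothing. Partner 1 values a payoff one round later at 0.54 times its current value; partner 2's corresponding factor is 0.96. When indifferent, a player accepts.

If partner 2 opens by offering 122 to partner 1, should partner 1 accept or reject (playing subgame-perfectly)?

Round 4 (partner 1 proposes): rejection yields 0 for partner 2; partner 1 offers 0 and keeps 360.
Round 3 (partner 2 proposes): partner 1 can get 360 next round, worth 0.54 × 360 = 194.4 now; partner 2 offers that and keeps 165.6.
Round 2 (partner 1 proposes): partner 2 can get 165.6 next round, worth 0.96 × 165.6 = 158.976 now, so partner 1 offers 158.976, keeping 201.024.
So by rejecting in round 1, partner 1 gets 201.024 next round, worth 0.54 × 201.024 = 108.55296 now.
Offer 122 ≥ 108.55296, so partner 1 accepts.

Accept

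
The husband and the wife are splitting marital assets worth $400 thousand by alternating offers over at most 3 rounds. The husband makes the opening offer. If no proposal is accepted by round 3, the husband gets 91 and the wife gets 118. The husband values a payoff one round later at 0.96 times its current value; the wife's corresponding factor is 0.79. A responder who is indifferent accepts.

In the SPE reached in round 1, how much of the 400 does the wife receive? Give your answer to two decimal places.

102.13

Work backward from the last round.
Round 3 (the husband proposes): the wife gets 118 if talks fail, so the husband offers 118 and keeps 282.
Round 2 (the wife proposes): the husband can get 282 next round, worth 0.96 × 282 = 270.72 now; the wife offers that and keeps 129.28.
Round 1 (the husband proposes): the wife can get 129.28 next round, worth 0.79 × 129.28 = 102.1312 now; the husband offers that and keeps 297.8688.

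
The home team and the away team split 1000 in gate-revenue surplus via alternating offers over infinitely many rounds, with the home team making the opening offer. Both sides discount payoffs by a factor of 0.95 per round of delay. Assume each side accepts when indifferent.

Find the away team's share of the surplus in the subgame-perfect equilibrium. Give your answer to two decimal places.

487.18

Let x be the home team's share when the home team proposes and y be the away team's share when the away team proposes.
The away team accepts iff offered ≥ 0.95·y, so x = 1000 − 0.95y. Symmetrically y = 1000 − 0.95x.
Substituting: x = 1000 − 0.95(1000 − 0.95x), giving x(1 − 0.95·0.95) = 1000(1 − 0.95).
So x = 1000 × 0.05 / 0.0975 ≈ 512.8205, and the away team receives 1000 − x ≈ 487.1795.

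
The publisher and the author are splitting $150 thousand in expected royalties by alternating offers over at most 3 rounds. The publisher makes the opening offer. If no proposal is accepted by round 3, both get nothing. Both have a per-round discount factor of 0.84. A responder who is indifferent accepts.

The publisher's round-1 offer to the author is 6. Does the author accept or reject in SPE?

Reject

Round 3 (the publisher proposes): rejection yields 0 for the author; the publisher offers 0 and keeps 150.
Round 2 (the author proposes): the publisher can get 150 next round, worth 0.84 × 150 = 126 now. The author offers 126 and keeps 150 − 126 = 24.
So by rejecting in round 1, the author gets 24 next round, worth 0.84 × 24 = 20.16 now.
Offer 6 < 20.16, so the author rejects.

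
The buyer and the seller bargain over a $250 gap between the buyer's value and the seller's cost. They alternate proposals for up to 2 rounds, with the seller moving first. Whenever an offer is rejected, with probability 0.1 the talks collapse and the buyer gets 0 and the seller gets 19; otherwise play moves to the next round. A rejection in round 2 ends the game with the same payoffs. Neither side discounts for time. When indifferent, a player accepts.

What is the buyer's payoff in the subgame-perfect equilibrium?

207.9

By backward induction:
Round 2 (the buyer proposes): the seller gets 19 if talks fail, so the buyer offers 19 and keeps 231.
Round 1 (the seller proposes): rejecting gives the buyer an expected 0.9 × 231 = 207.9. The seller offers 207.9 and keeps 250 − 207.9 = 42.1.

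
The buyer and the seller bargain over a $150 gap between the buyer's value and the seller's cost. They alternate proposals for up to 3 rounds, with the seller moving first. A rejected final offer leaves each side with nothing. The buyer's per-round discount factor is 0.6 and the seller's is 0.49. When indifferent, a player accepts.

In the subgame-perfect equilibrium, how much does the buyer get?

45.9

Round 3 (the seller proposes): the buyer will accept anything ≥ 0, so the seller offers 0 and keeps 150.
Round 2 (the buyer proposes): the seller can get 150 next round, worth 0.49 × 150 = 73.5 now; the buyer offers that and keeps 76.5.
Round 1 (the seller proposes): the buyer can get 76.5 next round, worth 0.6 × 76.5 = 45.9 now; the seller offers that and keeps 104.1.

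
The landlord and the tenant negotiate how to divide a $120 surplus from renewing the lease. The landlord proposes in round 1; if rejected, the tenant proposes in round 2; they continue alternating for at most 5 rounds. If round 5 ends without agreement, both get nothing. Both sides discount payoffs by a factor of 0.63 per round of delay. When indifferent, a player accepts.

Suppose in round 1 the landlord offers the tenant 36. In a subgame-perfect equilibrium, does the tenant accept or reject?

Reject

Round 5 (the landlord proposes): rejection yields 0 for the tenant; the landlord offers 0 and keeps 120.
Round 4 (the tenant proposes): the landlord can get 120 next round, worth 0.63 × 120 = 75.6 now, so the tenant offers 75.6, keeping 44.4.
Round 3 (the landlord proposes): the tenant can get 44.4 next round, worth 0.63 × 44.4 = 27.972 now, so the landlord offers 27.972, keeping 92.028.
Round 2 (the tenant proposes): the landlord can get 92.028 next round, worth 0.63 × 92.028 = 57.97764 now, so the tenant offers 57.97764, keeping 62.02236.
So by rejecting in round 1, the tenant gets 62.02236 next round, worth 0.63 × 62.02236 = 39.0740868 now.
Offer 36 < 39.0740868, so the tenant rejects.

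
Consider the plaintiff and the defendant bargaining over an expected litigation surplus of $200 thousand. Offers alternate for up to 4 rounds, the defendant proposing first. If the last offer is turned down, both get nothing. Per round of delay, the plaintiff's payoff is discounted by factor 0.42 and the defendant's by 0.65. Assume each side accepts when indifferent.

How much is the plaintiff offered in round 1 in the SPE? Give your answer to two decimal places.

52.33

Round 4 (the plaintiff proposes): the defendant will accept anything ≥ 0, so the plaintiff offers 0 and keeps 200.
Round 3 (the defendant proposes): the plaintiff can get 200 next round, worth 0.42 × 200 = 84 now. The defendant offers 84 and keeps 200 − 84 = 116.
Round 2 (the plaintiff proposes): the defendant can get 116 next round, worth 0.65 × 116 = 75.4 now. The plaintiff offers 75.4 and keeps 200 − 75.4 = 124.6.
Round 1 (the defendant proposes): the plaintiff can get 124.6 next round, worth 0.42 × 124.6 = 52.332 now, so the defendant offers 52.332, keeping 147.668.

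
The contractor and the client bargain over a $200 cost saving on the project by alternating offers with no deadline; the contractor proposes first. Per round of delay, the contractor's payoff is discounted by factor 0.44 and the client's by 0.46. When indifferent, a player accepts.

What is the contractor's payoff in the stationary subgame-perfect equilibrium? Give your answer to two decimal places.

When the contractor proposes, the client accepts any offer worth at least 0.46 times what the client would get by proposing next round; and vice versa.
This gives x = 200 − 0.46y and y = 200 − 0.44x, where x and y are each side's share when it proposes.
Hence (1 − 0.46·0.44)x = 200(1 − 0.46), i.e. 0.7976·x = 108.
x ≈ 135.4062; the client's share is 200 − x ≈ 64.5938.

135.41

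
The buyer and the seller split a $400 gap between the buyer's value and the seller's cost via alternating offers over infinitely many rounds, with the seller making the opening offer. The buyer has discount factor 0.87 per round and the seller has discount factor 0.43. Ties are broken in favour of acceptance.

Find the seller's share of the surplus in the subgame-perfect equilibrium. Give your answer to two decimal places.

When the seller proposes, the buyer accepts any offer worth at least 0.87 times what the buyer would get by proposing next round; and vice versa.
This gives x = 400 − 0.87y and y = 400 − 0.43x, where x and y are each side's share when it proposes.
Hence (1 − 0.87·0.43)x = 400(1 − 0.87), i.e. 0.6259·x = 52.
x ≈ 83.0804; the buyer's share is 400 − x ≈ 316.9196.

83.08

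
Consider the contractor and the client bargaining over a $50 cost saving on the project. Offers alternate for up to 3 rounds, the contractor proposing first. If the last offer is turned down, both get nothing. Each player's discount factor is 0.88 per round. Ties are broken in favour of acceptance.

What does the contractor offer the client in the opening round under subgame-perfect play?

5.28

Round 3 (the contractor proposes): the client will accept anything ≥ 0, so the contractor offers 0 and keeps 50.
Round 2 (the client proposes): the contractor can get 50 next round, worth 0.88 × 50 = 44 now, so the client offers 44, keeping 6.
Round 1 (the contractor proposes): the client can get 6 next round, worth 0.88 × 6 = 5.28 now. The contractor offers 5.28 and keeps 50 − 5.28 = 44.72.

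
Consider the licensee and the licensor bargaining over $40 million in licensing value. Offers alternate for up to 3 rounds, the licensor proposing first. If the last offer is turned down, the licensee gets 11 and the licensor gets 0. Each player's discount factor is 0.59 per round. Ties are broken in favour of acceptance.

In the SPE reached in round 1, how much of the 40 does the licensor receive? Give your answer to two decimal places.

26.49

Solve by backward induction from round 3.
Round 3 (the licensor proposes): the licensee gets 11 if talks fail, so the licensor offers 11 and keeps 29.
Round 2 (the licensee proposes): the licensor can get 29 next round, worth 0.59 × 29 = 17.11 now, so the licensee offers 17.11, keeping 22.89.
Round 1 (the licensor proposes): the licensee can get 22.89 next round, worth 0.59 × 22.89 = 13.5051 now. The licensor offers 13.5051 and keeps 40 − 13.5051 = 26.4949.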